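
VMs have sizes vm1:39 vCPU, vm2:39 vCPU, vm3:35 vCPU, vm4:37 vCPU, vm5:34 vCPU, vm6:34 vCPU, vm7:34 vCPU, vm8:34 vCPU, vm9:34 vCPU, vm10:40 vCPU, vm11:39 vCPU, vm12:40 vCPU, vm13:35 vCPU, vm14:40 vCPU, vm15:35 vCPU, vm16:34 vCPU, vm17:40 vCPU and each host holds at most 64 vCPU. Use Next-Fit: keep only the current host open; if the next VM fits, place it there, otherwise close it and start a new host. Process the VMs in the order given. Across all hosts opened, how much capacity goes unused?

465

vm1 (39 vCPU) → host 1 (remaining 25 vCPU)
vm2 (39 vCPU) → host 2 (remaining 25 vCPU)
vm3 (35 vCPU) → host 3 (remaining 29 vCPU)
vm4 (37 vCPU) → host 4 (remaining 27 vCPU)
vm5 (34 vCPU) → host 5 (remaining 30 vCPU)
vm6 (34 vCPU) → host 6 (remaining 30 vCPU)
vm7 (34 vCPU) → host 7 (remaining 30 vCPU)
vm8 (34 vCPU) → host 8 (remaining 30 vCPU)
vm9 (34 vCPU) → host 9 (remaining 30 vCPU)
vm10 (40 vCPU) → host 10 (remaining 24 vCPU)
vm11 (39 vCPU) → host 11 (remaining 25 vCPU)
vm12 (40 vCPU) → host 12 (remaining 24 vCPU)
vm13 (35 vCPU) → host 13 (remaining 29 vCPU)
vm14 (40 vCPU) → host 14 (remaining 24 vCPU)
vm15 (35 vCPU) → host 15 (remaining 29 vCPU)
vm16 (34 vCPU) → host 16 (remaining 30 vCPU)
vm17 (40 vCPU) → host 17 (remaining 24 vCPU)
17 hosts × 64 vCPU = 1088 vCPU; used 623 vCPU; unused 465 vCPU.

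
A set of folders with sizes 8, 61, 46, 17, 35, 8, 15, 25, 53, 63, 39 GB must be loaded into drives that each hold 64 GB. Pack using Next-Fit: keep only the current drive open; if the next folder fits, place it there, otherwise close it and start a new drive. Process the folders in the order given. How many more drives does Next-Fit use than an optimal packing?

2

Next-Fit: [8] [61] [46,17] [35,8,15] [25] [53] [63] [39] → 8 drives.
Total size 370 GB; any packing needs at least ⌈370/64⌉ = 6 drives.
An optimal packing achieves that bound: [63] [61] [53,8] [46,17] [39,25] [35,15,8] → 6 drives.
Excess: 8 − 6 = 2.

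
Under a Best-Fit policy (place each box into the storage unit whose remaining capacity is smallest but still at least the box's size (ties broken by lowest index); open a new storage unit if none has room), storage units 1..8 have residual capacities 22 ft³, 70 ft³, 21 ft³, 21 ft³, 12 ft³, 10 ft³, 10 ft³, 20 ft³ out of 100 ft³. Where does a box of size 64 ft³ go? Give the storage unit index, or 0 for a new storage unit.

2

Storage units with room: storage unit 2 (70 ft³).
Tightest fit is storage unit 2 with 70 ft³ free.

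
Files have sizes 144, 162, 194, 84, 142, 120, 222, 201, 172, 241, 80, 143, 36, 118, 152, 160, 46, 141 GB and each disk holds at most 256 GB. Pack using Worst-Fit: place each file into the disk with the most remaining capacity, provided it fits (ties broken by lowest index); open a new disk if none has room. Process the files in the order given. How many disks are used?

14 disks

disk 1: place 144 GB, 112 GB left
disk 2: place 162 GB, 94 GB left
disk 3: place 194 GB, 62 GB left
disk 1: place 84 GB, 28 GB left
disk 4: place 142 GB, 114 GB left
disk 5: place 120 GB, 136 GB left
disk 6: place 222 GB, 34 GB left
disk 7: place 201 GB, 55 GB left
disk 8: place 172 GB, 84 GB left
disk 9: place 241 GB, 15 GB left
disk 5: place 80 GB, 56 GB left
disk 10: place 143 GB, 113 GB left
disk 4: place 36 GB, 78 GB left
disk 11: place 118 GB, 138 GB left
disk 12: place 152 GB, 104 GB left
disk 13: place 160 GB, 96 GB left
disk 11: place 46 GB, 92 GB left
disk 14: place 141 GB, 115 GB left
Final disks: [144,84] [162] [194] [142,36] [120,80] [222] [201] [172] [241] [143] [118,46] [152] [160] [141].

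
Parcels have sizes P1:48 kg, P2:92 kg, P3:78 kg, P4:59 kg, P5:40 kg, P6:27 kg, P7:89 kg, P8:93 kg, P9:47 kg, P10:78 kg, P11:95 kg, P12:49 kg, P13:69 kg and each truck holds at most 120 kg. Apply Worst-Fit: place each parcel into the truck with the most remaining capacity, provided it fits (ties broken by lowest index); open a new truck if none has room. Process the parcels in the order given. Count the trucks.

9 trucks

truck 1: place P1 (48 kg), 72 kg left
truck 2: place P2 (92 kg), 28 kg left
truck 3: place P3 (78 kg), 42 kg left
truck 1: place P4 (59 kg), 13 kg left
truck 3: place P5 (40 kg), 2 kg left
truck 2: place P6 (27 kg), 1 kg left
truck 4: place P7 (89 kg), 31 kg left
truck 5: place P8 (93 kg), 27 kg left
truck 6: place P9 (47 kg), 73 kg left
truck 7: place P10 (78 kg), 42 kg left
truck 8: place P11 (95 kg), 25 kg left
truck 6: place P12 (49 kg), 24 kg left
truck 9: place P13 (69 kg), 51 kg left
Final trucks: [48,59] [92,27] [78,40] [89] [93] [47,49] [78] [95] [69].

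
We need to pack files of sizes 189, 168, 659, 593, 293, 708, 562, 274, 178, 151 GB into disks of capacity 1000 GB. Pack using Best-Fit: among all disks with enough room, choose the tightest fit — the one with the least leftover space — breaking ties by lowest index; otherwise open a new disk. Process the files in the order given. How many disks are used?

4

Put 189 GB in disk 1; 811 GB remain.
Put 168 GB in disk 1; 643 GB remain.
Put 659 GB in disk 2; 341 GB remain.
Put 593 GB in disk 1; 50 GB remain.
Put 293 GB in disk 2; 48 GB remain.
Put 708 GB in disk 3; 292 GB remain.
Put 562 GB in disk 4; 438 GB remain.
Put 274 GB in disk 3; 18 GB remain.
Put 178 GB in disk 4; 260 GB remain.
Put 151 GB in disk 4; 109 GB remain.
Final disks: [189,168,593] [659,293] [708,274] [562,178,151].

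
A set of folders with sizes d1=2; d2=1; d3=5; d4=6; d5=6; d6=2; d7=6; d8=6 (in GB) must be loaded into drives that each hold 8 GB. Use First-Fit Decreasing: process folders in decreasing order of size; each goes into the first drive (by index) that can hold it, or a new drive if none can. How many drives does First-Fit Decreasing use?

Sorted descending: 6, 6, 6, 6, 5, 2, 2, 1.
6 GB → drive 1 (remaining 2 GB)
6 GB → drive 2 (remaining 2 GB)
6 GB → drive 3 (remaining 2 GB)
6 GB → drive 4 (remaining 2 GB)
5 GB → drive 5 (remaining 3 GB)
2 GB → drive 1 (remaining 0 GB)
2 GB → drive 2 (remaining 0 GB)
1 GB → drive 3 (remaining 1 GB)
Final drives: [6,2] [6,2] [6,1] [6] [5].

5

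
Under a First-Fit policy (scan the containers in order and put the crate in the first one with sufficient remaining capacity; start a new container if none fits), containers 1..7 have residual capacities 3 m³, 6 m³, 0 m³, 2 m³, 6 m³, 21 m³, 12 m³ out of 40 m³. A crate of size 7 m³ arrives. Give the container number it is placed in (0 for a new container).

Containers with room: container 6 (21 m³), container 7 (12 m³).
The first with room is container 6.

6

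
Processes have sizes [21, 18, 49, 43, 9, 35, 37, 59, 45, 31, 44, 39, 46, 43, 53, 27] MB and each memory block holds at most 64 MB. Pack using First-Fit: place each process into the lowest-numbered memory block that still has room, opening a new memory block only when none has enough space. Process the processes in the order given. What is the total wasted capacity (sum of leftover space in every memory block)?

Put 21 MB in memory block 1; 43 MB remain.
Put 18 MB in memory block 1; 25 MB remain.
Put 49 MB in memory block 2; 15 MB remain.
Put 43 MB in memory block 3; 21 MB remain.
Put 9 MB in memory block 1; 16 MB remain.
Put 35 MB in memory block 4; 29 MB remain.
Put 37 MB in memory block 5; 27 MB remain.
Put 59 MB in memory block 6; 5 MB remain.
Put 45 MB in memory block 7; 19 MB remain.
Put 31 MB in memory block 8; 33 MB remain.
Put 44 MB in memory block 9; 20 MB remain.
Put 39 MB in memory block 10; 25 MB remain.
Put 46 MB in memory block 11; 18 MB remain.
Put 43 MB in memory block 12; 21 MB remain.
Put 53 MB in memory block 13; 11 MB remain.
Put 27 MB in memory block 4; 2 MB remain.
13 memory blocks × 64 MB = 832 MB; used 599 MB; unused 233 MB.

233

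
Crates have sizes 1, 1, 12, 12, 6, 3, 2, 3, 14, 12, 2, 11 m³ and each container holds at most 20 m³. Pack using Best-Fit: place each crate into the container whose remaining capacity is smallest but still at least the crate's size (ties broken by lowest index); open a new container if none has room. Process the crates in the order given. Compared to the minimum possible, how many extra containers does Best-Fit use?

0

Best-Fit: [1,1,12,6] [12,3,2,3] [14,2] [12] [11] → 5 containers.
5 crates exceed 10 m³ (half the capacity), and no two of those can share a container, so at least 5 containers are needed.
So 5 is already optimal.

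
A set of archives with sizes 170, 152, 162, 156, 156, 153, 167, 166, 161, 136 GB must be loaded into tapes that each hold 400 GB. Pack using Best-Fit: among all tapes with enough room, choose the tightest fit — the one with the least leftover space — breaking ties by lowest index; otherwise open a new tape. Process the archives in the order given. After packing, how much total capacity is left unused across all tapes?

421

tape 1: place 170 GB, 230 GB left
tape 1: place 152 GB, 78 GB left
tape 2: place 162 GB, 238 GB left
tape 2: place 156 GB, 82 GB left
tape 3: place 156 GB, 244 GB left
tape 3: place 153 GB, 91 GB left
tape 4: place 167 GB, 233 GB left
tape 4: place 166 GB, 67 GB left
tape 5: place 161 GB, 239 GB left
tape 5: place 136 GB, 103 GB left
5 tapes × 400 GB = 2000 GB; used 1579 GB; unused 421 GB.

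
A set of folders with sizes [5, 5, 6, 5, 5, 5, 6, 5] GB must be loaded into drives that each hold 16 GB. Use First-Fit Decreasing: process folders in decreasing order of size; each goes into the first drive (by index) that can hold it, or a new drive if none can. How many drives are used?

Sorted descending: 6, 6, 5, 5, 5, 5, 5, 5.
6 GB → drive 1 (remaining 10 GB)
6 GB → drive 1 (remaining 4 GB)
5 GB → drive 2 (remaining 11 GB)
5 GB → drive 2 (remaining 6 GB)
5 GB → drive 2 (remaining 1 GB)
5 GB → drive 3 (remaining 11 GB)
5 GB → drive 3 (remaining 6 GB)
5 GB → drive 3 (remaining 1 GB)

3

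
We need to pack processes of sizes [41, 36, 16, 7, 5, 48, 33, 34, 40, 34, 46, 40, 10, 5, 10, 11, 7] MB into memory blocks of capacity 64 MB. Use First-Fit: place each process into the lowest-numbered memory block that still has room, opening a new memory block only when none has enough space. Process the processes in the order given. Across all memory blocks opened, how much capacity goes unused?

Put 41 MB in memory block 1; 23 MB remain.
Put 36 MB in memory block 2; 28 MB remain.
Put 16 MB in memory block 1; 7 MB remain.
Put 7 MB in memory block 1; 0 MB remain.
Put 5 MB in memory block 2; 23 MB remain.
Put 48 MB in memory block 3; 16 MB remain.
Put 33 MB in memory block 4; 31 MB remain.
Put 34 MB in memory block 5; 30 MB remain.
Put 40 MB in memory block 6; 24 MB remain.
Put 34 MB in memory block 7; 30 MB remain.
Put 46 MB in memory block 8; 18 MB remain.
Put 40 MB in memory block 9; 24 MB remain.
Put 10 MB in memory block 2; 13 MB remain.
Put 5 MB in memory block 2; 8 MB remain.
Put 10 MB in memory block 3; 6 MB remain.
Put 11 MB in memory block 4; 20 MB remain.
Put 7 MB in memory block 2; 1 MB remain.
9 memory blocks × 64 MB = 576 MB; used 423 MB; unused 153 MB.

153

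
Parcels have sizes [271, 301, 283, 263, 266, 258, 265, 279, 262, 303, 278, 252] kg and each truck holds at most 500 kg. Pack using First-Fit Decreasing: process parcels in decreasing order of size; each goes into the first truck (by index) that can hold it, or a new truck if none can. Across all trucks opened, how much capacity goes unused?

2719

Sorted descending: 303, 301, 283, 279, 278, 271, 266, 265, 263, 262, 258, 252.
Put 303 kg in truck 1; 197 kg remain.
Put 301 kg in truck 2; 199 kg remain.
Put 283 kg in truck 3; 217 kg remain.
Put 279 kg in truck 4; 221 kg remain.
Put 278 kg in truck 5; 222 kg remain.
Put 271 kg in truck 6; 229 kg remain.
Put 266 kg in truck 7; 234 kg remain.
Put 265 kg in truck 8; 235 kg remain.
Put 263 kg in truck 9; 237 kg remain.
Put 262 kg in truck 10; 238 kg remain.
Put 258 kg in truck 11; 242 kg remain.
Put 252 kg in truck 12; 248 kg remain.
12 trucks × 500 kg = 6000 kg; used 3281 kg; unused 2719 kg.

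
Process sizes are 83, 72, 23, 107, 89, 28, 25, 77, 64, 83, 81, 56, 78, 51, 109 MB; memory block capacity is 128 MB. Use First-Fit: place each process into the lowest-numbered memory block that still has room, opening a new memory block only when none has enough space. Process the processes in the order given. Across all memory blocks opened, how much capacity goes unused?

254

83 MB → memory block 1 (remaining 45 MB)
72 MB → memory block 2 (remaining 56 MB)
23 MB → memory block 1 (remaining 22 MB)
107 MB → memory block 3 (remaining 21 MB)
89 MB → memory block 4 (remaining 39 MB)
28 MB → memory block 2 (remaining 28 MB)
25 MB → memory block 2 (remaining 3 MB)
77 MB → memory block 5 (remaining 51 MB)
64 MB → memory block 6 (remaining 64 MB)
83 MB → memory block 7 (remaining 45 MB)
81 MB → memory block 8 (remaining 47 MB)
56 MB → memory block 6 (remaining 8 MB)
78 MB → memory block 9 (remaining 50 MB)
51 MB → memory block 5 (remaining 0 MB)
109 MB → memory block 10 (remaining 19 MB)
10 memory blocks × 128 MB = 1280 MB; used 1026 MB; unused 254 MB.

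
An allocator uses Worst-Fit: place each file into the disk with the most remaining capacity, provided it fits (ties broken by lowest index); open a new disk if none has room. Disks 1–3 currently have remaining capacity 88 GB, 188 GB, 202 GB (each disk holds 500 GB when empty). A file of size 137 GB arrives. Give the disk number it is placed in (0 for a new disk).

3

Disks with room: disk 2 (188 GB), disk 3 (202 GB).
Most room is disk 3 with 202 GB free.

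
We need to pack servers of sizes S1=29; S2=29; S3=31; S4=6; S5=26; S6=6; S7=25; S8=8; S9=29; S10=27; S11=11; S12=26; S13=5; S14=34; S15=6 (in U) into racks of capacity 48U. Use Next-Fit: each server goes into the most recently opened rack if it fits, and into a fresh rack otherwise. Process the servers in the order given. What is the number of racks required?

9 racks

S1 (29U) → rack 1 (remaining 19U)
S2 (29U) → rack 2 (remaining 19U)
S3 (31U) → rack 3 (remaining 17U)
S4 (6U) → rack 3 (remaining 11U)
S5 (26U) → rack 4 (remaining 22U)
S6 (6U) → rack 4 (remaining 16U)
S7 (25U) → rack 5 (remaining 23U)
S8 (8U) → rack 5 (remaining 15U)
S9 (29U) → rack 6 (remaining 19U)
S10 (27U) → rack 7 (remaining 21U)
S11 (11U) → rack 7 (remaining 10U)
S12 (26U) → rack 8 (remaining 22U)
S13 (5U) → rack 8 (remaining 17U)
S14 (34U) → rack 9 (remaining 14U)
S15 (6U) → rack 9 (remaining 8U)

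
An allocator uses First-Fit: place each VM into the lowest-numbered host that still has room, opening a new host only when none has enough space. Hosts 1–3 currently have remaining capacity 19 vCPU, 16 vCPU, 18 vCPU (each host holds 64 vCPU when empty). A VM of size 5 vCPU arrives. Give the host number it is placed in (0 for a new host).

1

Hosts with room: host 1 (19 vCPU), host 2 (16 vCPU), host 3 (18 vCPU).
The first with room is host 1.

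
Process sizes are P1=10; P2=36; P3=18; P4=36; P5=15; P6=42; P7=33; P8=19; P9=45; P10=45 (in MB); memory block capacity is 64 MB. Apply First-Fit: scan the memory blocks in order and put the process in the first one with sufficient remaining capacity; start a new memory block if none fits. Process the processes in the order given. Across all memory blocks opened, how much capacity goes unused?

85

P1 (10 MB) → memory block 1 (remaining 54 MB)
P2 (36 MB) → memory block 1 (remaining 18 MB)
P3 (18 MB) → memory block 1 (remaining 0 MB)
P4 (36 MB) → memory block 2 (remaining 28 MB)
P5 (15 MB) → memory block 2 (remaining 13 MB)
P6 (42 MB) → memory block 3 (remaining 22 MB)
P7 (33 MB) → memory block 4 (remaining 31 MB)
P8 (19 MB) → memory block 3 (remaining 3 MB)
P9 (45 MB) → memory block 5 (remaining 19 MB)
P10 (45 MB) → memory block 6 (remaining 19 MB)
6 memory blocks × 64 MB = 384 MB; used 299 MB; unused 85 MB.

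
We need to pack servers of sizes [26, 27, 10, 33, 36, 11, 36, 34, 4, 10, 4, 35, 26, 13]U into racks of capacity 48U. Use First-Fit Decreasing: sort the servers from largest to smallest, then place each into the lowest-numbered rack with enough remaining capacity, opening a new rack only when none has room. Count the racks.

Sorted descending: 36, 36, 35, 34, 33, 27, 26, 26, 13, 11, 10, 10, 4, 4.
36U → rack 1 (remaining 12U)
36U → rack 2 (remaining 12U)
35U → rack 3 (remaining 13U)
34U → rack 4 (remaining 14U)
33U → rack 5 (remaining 15U)
27U → rack 6 (remaining 21U)
26U → rack 7 (remaining 22U)
26U → rack 8 (remaining 22U)
13U → rack 3 (remaining 0U)
11U → rack 1 (remaining 1U)
10U → rack 2 (remaining 2U)
10U → rack 4 (remaining 4U)
4U → rack 4 (remaining 0U)
4U → rack 5 (remaining 11U)
Final racks: [36,11] [36,10] [35,13] [34,10,4] [33,4] [27] [26] [26].

8 racks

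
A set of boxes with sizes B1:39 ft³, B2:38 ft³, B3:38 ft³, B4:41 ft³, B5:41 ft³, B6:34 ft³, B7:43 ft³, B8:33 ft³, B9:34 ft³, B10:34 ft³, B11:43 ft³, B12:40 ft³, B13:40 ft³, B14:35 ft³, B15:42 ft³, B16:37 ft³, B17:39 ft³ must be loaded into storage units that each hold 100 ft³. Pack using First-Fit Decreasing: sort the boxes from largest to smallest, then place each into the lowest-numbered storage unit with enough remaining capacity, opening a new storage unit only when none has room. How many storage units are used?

Sorted descending: 43, 43, 42, 41, 41, 40, 40, 39, 39, 38, 38, 37, 35, 34, 34, 34, 33.
43 ft³ → storage unit 1 (remaining 57 ft³)
43 ft³ → storage unit 1 (remaining 14 ft³)
42 ft³ → storage unit 2 (remaining 58 ft³)
41 ft³ → storage unit 2 (remaining 17 ft³)
41 ft³ → storage unit 3 (remaining 59 ft³)
40 ft³ → storage unit 3 (remaining 19 ft³)
40 ft³ → storage unit 4 (remaining 60 ft³)
39 ft³ → storage unit 4 (remaining 21 ft³)
39 ft³ → storage unit 5 (remaining 61 ft³)
38 ft³ → storage unit 5 (remaining 23 ft³)
38 ft³ → storage unit 6 (remaining 62 ft³)
37 ft³ → storage unit 6 (remaining 25 ft³)
35 ft³ → storage unit 7 (remaining 65 ft³)
34 ft³ → storage unit 7 (remaining 31 ft³)
34 ft³ → storage unit 8 (remaining 66 ft³)
34 ft³ → storage unit 8 (remaining 32 ft³)
33 ft³ → storage unit 9 (remaining 67 ft³)

9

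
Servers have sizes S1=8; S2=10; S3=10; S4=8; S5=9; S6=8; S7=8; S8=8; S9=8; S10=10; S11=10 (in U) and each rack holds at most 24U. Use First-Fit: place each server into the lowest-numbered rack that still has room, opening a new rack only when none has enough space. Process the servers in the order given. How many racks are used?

5

Put S1 (8U) in rack 1; 16U remain.
Put S2 (10U) in rack 1; 6U remain.
Put S3 (10U) in rack 2; 14U remain.
Put S4 (8U) in rack 2; 6U remain.
Put S5 (9U) in rack 3; 15U remain.
Put S6 (8U) in rack 3; 7U remain.
Put S7 (8U) in rack 4; 16U remain.
Put S8 (8U) in rack 4; 8U remain.
Put S9 (8U) in rack 4; 0U remain.
Put S10 (10U) in rack 5; 14U remain.
Put S11 (10U) in rack 5; 4U remain.
Final racks: [8,10] [10,8] [9,8] [8,8,8] [10,10].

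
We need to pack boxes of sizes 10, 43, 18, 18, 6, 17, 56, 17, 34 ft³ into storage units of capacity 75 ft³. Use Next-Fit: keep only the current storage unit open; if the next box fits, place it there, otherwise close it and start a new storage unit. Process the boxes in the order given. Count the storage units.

4

storage unit 1: place 10 ft³, 65 ft³ left
storage unit 1: place 43 ft³, 22 ft³ left
storage unit 1: place 18 ft³, 4 ft³ left
storage unit 2: place 18 ft³, 57 ft³ left
storage unit 2: place 6 ft³, 51 ft³ left
storage unit 2: place 17 ft³, 34 ft³ left
storage unit 3: place 56 ft³, 19 ft³ left
storage unit 3: place 17 ft³, 2 ft³ left
storage unit 4: place 34 ft³, 41 ft³ left
Final storage units: [10,43,18] [18,6,17] [56,17] [34].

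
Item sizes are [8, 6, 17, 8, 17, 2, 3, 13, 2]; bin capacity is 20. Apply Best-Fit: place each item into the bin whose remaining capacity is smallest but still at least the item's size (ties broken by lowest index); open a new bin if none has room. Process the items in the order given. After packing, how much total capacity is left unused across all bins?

24

bin 1: place 8, 12 left
bin 1: place 6, 6 left
bin 2: place 17, 3 left
bin 3: place 8, 12 left
bin 4: place 17, 3 left
bin 2: place 2, 1 left
bin 4: place 3, 0 left
bin 5: place 13, 7 left
bin 1: place 2, 4 left
5 bins × 20 = 100; used 76; unused 24.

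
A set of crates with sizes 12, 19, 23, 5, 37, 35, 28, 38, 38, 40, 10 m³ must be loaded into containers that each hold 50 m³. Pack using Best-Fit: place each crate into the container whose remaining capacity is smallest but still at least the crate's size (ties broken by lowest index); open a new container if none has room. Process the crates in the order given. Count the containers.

12 m³ → container 1 (remaining 38 m³)
19 m³ → container 1 (remaining 19 m³)
23 m³ → container 2 (remaining 27 m³)
5 m³ → container 1 (remaining 14 m³)
37 m³ → container 3 (remaining 13 m³)
35 m³ → container 4 (remaining 15 m³)
28 m³ → container 5 (remaining 22 m³)
38 m³ → container 6 (remaining 12 m³)
38 m³ → container 7 (remaining 12 m³)
40 m³ → container 8 (remaining 10 m³)
10 m³ → container 8 (remaining 0 m³)
Final containers: [12,19,5] [23] [37] [35] [28] [38] [38] [40,10].

8 containers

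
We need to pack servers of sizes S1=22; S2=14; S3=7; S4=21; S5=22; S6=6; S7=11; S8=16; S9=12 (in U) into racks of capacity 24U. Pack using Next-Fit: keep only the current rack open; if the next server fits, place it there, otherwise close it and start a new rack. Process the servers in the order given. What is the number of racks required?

7

S1 (22U) → rack 1 (remaining 2U)
S2 (14U) → rack 2 (remaining 10U)
S3 (7U) → rack 2 (remaining 3U)
S4 (21U) → rack 3 (remaining 3U)
S5 (22U) → rack 4 (remaining 2U)
S6 (6U) → rack 5 (remaining 18U)
S7 (11U) → rack 5 (remaining 7U)
S8 (16U) → rack 6 (remaining 8U)
S9 (12U) → rack 7 (remaining 12U)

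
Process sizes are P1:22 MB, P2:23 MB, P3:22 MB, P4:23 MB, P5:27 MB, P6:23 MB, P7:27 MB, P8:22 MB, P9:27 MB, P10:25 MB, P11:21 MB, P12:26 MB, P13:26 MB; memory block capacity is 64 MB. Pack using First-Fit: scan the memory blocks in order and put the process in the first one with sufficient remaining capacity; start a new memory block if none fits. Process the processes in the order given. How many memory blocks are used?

7 memory blocks

memory block 1: place P1 (22 MB), 42 MB left
memory block 1: place P2 (23 MB), 19 MB left
memory block 2: place P3 (22 MB), 42 MB left
memory block 2: place P4 (23 MB), 19 MB left
memory block 3: place P5 (27 MB), 37 MB left
memory block 3: place P6 (23 MB), 14 MB left
memory block 4: place P7 (27 MB), 37 MB left
memory block 4: place P8 (22 MB), 15 MB left
memory block 5: place P9 (27 MB), 37 MB left
memory block 5: place P10 (25 MB), 12 MB left
memory block 6: place P11 (21 MB), 43 MB left
memory block 6: place P12 (26 MB), 17 MB left
memory block 7: place P13 (26 MB), 38 MB left
Final memory blocks: [22,23] [22,23] [27,23] [27,22] [27,25] [21,26] [26].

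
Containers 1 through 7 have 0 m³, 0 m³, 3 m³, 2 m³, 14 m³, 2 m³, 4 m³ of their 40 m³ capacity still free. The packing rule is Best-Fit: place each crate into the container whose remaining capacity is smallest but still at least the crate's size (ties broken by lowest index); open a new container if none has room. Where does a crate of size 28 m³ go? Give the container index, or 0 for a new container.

0

No container has ≥ 28 m³ free, so a new container is opened.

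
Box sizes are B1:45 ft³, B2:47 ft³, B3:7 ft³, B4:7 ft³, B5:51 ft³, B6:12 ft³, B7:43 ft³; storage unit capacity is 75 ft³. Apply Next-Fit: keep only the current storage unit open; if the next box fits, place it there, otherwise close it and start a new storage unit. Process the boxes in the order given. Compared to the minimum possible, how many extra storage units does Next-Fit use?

Next-Fit: [45] [47,7,7] [51,12] [43] → 4 storage units.
4 boxes exceed 37.5 ft³ (half the capacity), and no two of those can share a storage unit, so at least 4 storage units are needed.
So 4 is already optimal.

0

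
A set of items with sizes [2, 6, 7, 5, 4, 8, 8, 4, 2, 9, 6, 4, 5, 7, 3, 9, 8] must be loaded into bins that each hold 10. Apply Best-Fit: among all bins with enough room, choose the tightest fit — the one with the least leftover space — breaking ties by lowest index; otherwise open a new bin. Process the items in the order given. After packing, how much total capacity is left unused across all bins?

13

2 → bin 1 (remaining 8)
6 → bin 1 (remaining 2)
7 → bin 2 (remaining 3)
5 → bin 3 (remaining 5)
4 → bin 3 (remaining 1)
8 → bin 4 (remaining 2)
8 → bin 5 (remaining 2)
4 → bin 6 (remaining 6)
2 → bin 1 (remaining 0)
9 → bin 7 (remaining 1)
6 → bin 6 (remaining 0)
4 → bin 8 (remaining 6)
5 → bin 8 (remaining 1)
7 → bin 9 (remaining 3)
3 → bin 2 (remaining 0)
9 → bin 10 (remaining 1)
8 → bin 11 (remaining 2)
11 bins × 10 = 110; used 97; unused 13.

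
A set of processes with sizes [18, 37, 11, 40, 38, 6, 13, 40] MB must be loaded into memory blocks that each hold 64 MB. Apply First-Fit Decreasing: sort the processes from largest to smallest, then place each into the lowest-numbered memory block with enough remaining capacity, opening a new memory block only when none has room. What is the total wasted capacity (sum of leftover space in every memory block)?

Sorted descending: 40, 40, 38, 37, 18, 13, 11, 6.
40 MB → memory block 1 (remaining 24 MB)
40 MB → memory block 2 (remaining 24 MB)
38 MB → memory block 3 (remaining 26 MB)
37 MB → memory block 4 (remaining 27 MB)
18 MB → memory block 1 (remaining 6 MB)
13 MB → memory block 2 (remaining 11 MB)
11 MB → memory block 2 (remaining 0 MB)
6 MB → memory block 1 (remaining 0 MB)
4 memory blocks × 64 MB = 256 MB; used 203 MB; unused 53 MB.

53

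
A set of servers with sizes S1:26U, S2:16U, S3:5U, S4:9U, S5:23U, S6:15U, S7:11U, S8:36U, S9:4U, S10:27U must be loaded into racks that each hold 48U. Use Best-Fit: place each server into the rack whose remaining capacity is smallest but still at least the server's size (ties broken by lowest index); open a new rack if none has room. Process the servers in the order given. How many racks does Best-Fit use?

rack 1: place S1 (26U), 22U left
rack 1: place S2 (16U), 6U left
rack 1: place S3 (5U), 1U left
rack 2: place S4 (9U), 39U left
rack 2: place S5 (23U), 16U left
rack 2: place S6 (15U), 1U left
rack 3: place S7 (11U), 37U left
rack 3: place S8 (36U), 1U left
rack 4: place S9 (4U), 44U left
rack 4: place S10 (27U), 17U left
Final racks: [26,16,5] [9,23,15] [11,36] [4,27].

4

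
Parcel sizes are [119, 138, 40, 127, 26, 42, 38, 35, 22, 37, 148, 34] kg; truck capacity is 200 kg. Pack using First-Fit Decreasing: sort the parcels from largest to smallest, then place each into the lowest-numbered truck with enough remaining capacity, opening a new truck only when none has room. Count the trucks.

Sorted descending: 148, 138, 127, 119, 42, 40, 38, 37, 35, 34, 26, 22.
truck 1: place 148 kg, 52 kg left
truck 2: place 138 kg, 62 kg left
truck 3: place 127 kg, 73 kg left
truck 4: place 119 kg, 81 kg left
truck 1: place 42 kg, 10 kg left
truck 2: place 40 kg, 22 kg left
truck 3: place 38 kg, 35 kg left
truck 4: place 37 kg, 44 kg left
truck 3: place 35 kg, 0 kg left
truck 4: place 34 kg, 10 kg left
truck 5: place 26 kg, 174 kg left
truck 2: place 22 kg, 0 kg left
Final trucks: [148,42] [138,40,22] [127,38,35] [119,37,34] [26].

5 trucks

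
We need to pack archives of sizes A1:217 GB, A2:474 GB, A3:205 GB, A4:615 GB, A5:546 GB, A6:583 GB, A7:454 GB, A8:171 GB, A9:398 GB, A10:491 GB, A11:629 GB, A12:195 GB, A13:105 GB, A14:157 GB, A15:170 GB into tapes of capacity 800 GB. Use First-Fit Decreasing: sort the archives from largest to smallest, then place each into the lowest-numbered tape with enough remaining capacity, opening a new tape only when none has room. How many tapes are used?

Sorted descending: 629, 615, 583, 546, 491, 474, 454, 398, 217, 205, 195, 171, 170, 157, 105.
Put 629 GB in tape 1; 171 GB remain.
Put 615 GB in tape 2; 185 GB remain.
Put 583 GB in tape 3; 217 GB remain.
Put 546 GB in tape 4; 254 GB remain.
Put 491 GB in tape 5; 309 GB remain.
Put 474 GB in tape 6; 326 GB remain.
Put 454 GB in tape 7; 346 GB remain.
Put 398 GB in tape 8; 402 GB remain.
Put 217 GB in tape 3; 0 GB remain.
Put 205 GB in tape 4; 49 GB remain.
Put 195 GB in tape 5; 114 GB remain.
Put 171 GB in tape 1; 0 GB remain.
Put 170 GB in tape 2; 15 GB remain.
Put 157 GB in tape 6; 169 GB remain.
Put 105 GB in tape 5; 9 GB remain.

8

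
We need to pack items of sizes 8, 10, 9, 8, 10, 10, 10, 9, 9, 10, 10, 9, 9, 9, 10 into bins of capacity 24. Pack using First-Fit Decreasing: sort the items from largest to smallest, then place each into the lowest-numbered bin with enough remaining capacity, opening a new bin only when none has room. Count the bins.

8

Sorted descending: 10, 10, 10, 10, 10, 10, 10, 9, 9, 9, 9, 9, 9, 8, 8.
bin 1: place 10, 14 left
bin 1: place 10, 4 left
bin 2: place 10, 14 left
bin 2: place 10, 4 left
bin 3: place 10, 14 left
bin 3: place 10, 4 left
bin 4: place 10, 14 left
bin 4: place 9, 5 left
bin 5: place 9, 15 left
bin 5: place 9, 6 left
bin 6: place 9, 15 left
bin 6: place 9, 6 left
bin 7: place 9, 15 left
bin 7: place 8, 7 left
bin 8: place 8, 16 left
Final bins: [10,10] [10,10] [10,10] [10,9] [9,9] [9,9] [9,8] [8].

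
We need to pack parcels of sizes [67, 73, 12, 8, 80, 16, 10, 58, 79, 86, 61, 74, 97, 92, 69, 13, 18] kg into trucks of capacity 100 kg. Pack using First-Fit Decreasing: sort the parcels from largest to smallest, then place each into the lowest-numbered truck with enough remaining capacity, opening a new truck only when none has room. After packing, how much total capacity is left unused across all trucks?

Sorted descending: 97, 92, 86, 80, 79, 74, 73, 69, 67, 61, 58, 18, 16, 13, 12, 10, 8.
Put 97 kg in truck 1; 3 kg remain.
Put 92 kg in truck 2; 8 kg remain.
Put 86 kg in truck 3; 14 kg remain.
Put 80 kg in truck 4; 20 kg remain.
Put 79 kg in truck 5; 21 kg remain.
Put 74 kg in truck 6; 26 kg remain.
Put 73 kg in truck 7; 27 kg remain.
Put 69 kg in truck 8; 31 kg remain.
Put 67 kg in truck 9; 33 kg remain.
Put 61 kg in truck 10; 39 kg remain.
Put 58 kg in truck 11; 42 kg remain.
Put 18 kg in truck 4; 2 kg remain.
Put 16 kg in truck 5; 5 kg remain.
Put 13 kg in truck 3; 1 kg remain.
Put 12 kg in truck 6; 14 kg remain.
Put 10 kg in truck 6; 4 kg remain.
Put 8 kg in truck 2; 0 kg remain.
11 trucks × 100 kg = 1100 kg; used 913 kg; unused 187 kg.

187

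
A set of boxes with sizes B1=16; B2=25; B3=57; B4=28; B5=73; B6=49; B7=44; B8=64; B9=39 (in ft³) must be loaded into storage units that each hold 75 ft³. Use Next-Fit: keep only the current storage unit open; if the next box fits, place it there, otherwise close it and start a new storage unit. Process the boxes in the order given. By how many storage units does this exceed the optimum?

2

Next-Fit: [16,25] [57] [28] [73] [49] [44] [64] [39] → 8 storage units.
Total size 395 ft³; any packing needs at least ⌈395/75⌉ = 6 storage units.
An optimal packing achieves that bound: [73] [64] [57,16] [49,25] [44,28] [39] → 6 storage units.
Excess: 8 − 6 = 2.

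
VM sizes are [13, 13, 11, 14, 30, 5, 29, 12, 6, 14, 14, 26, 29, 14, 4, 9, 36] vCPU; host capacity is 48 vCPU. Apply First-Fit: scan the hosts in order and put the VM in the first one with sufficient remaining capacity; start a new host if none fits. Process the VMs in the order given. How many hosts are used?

7

13 vCPU → host 1 (remaining 35 vCPU)
13 vCPU → host 1 (remaining 22 vCPU)
11 vCPU → host 1 (remaining 11 vCPU)
14 vCPU → host 2 (remaining 34 vCPU)
30 vCPU → host 2 (remaining 4 vCPU)
5 vCPU → host 1 (remaining 6 vCPU)
29 vCPU → host 3 (remaining 19 vCPU)
12 vCPU → host 3 (remaining 7 vCPU)
6 vCPU → host 1 (remaining 0 vCPU)
14 vCPU → host 4 (remaining 34 vCPU)
14 vCPU → host 4 (remaining 20 vCPU)
26 vCPU → host 5 (remaining 22 vCPU)
29 vCPU → host 6 (remaining 19 vCPU)
14 vCPU → host 4 (remaining 6 vCPU)
4 vCPU → host 2 (remaining 0 vCPU)
9 vCPU → host 5 (remaining 13 vCPU)
36 vCPU → host 7 (remaining 12 vCPU)
Final hosts: [13,13,11,5,6] [14,30,4] [29,12] [14,14,14] [26,9] [29] [36].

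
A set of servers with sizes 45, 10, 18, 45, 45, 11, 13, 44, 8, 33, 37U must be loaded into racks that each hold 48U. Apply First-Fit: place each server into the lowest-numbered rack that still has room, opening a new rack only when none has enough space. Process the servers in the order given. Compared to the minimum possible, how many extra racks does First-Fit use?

First-Fit: [45] [10,18,11,8] [45] [45] [13,33] [44] [37] → 7 racks.
Total size 309U; any packing needs at least ⌈309/48⌉ = 7 racks.
So 7 is already optimal.

0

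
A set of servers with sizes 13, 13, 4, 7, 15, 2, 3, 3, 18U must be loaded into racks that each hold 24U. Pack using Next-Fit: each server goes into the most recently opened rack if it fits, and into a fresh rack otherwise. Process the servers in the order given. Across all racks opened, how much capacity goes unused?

18

13U → rack 1 (remaining 11U)
13U → rack 2 (remaining 11U)
4U → rack 2 (remaining 7U)
7U → rack 2 (remaining 0U)
15U → rack 3 (remaining 9U)
2U → rack 3 (remaining 7U)
3U → rack 3 (remaining 4U)
3U → rack 3 (remaining 1U)
18U → rack 4 (remaining 6U)
4 racks × 24U = 96U; used 78U; unused 18U.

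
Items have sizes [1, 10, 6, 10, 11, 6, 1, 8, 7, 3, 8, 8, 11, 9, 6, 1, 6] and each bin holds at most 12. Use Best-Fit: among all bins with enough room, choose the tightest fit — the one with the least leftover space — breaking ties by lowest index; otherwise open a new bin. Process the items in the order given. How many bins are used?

11 bins

Put 1 in bin 1; 11 remain.
Put 10 in bin 1; 1 remain.
Put 6 in bin 2; 6 remain.
Put 10 in bin 3; 2 remain.
Put 11 in bin 4; 1 remain.
Put 6 in bin 2; 0 remain.
Put 1 in bin 1; 0 remain.
Put 8 in bin 5; 4 remain.
Put 7 in bin 6; 5 remain.
Put 3 in bin 5; 1 remain.
Put 8 in bin 7; 4 remain.
Put 8 in bin 8; 4 remain.
Put 11 in bin 9; 1 remain.
Put 9 in bin 10; 3 remain.
Put 6 in bin 11; 6 remain.
Put 1 in bin 4; 0 remain.
Put 6 in bin 11; 0 remain.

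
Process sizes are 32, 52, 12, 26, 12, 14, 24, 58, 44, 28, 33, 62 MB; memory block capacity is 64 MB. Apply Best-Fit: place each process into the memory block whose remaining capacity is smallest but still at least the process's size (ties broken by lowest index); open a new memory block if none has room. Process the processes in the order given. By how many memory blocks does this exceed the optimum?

Best-Fit: [32,26] [52,12] [12,14,24] [58] [44] [28,33] [62] → 7 memory blocks.
Total size 397 MB; any packing needs at least ⌈397/64⌉ = 7 memory blocks.
So 7 is already optimal.

0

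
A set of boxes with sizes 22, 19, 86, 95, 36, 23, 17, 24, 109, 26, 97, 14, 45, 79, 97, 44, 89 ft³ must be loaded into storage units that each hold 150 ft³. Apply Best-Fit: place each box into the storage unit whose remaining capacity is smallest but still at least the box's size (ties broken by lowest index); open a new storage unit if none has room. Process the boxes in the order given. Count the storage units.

22 ft³ → storage unit 1 (remaining 128 ft³)
19 ft³ → storage unit 1 (remaining 109 ft³)
86 ft³ → storage unit 1 (remaining 23 ft³)
95 ft³ → storage unit 2 (remaining 55 ft³)
36 ft³ → storage unit 2 (remaining 19 ft³)
23 ft³ → storage unit 1 (remaining 0 ft³)
17 ft³ → storage unit 2 (remaining 2 ft³)
24 ft³ → storage unit 3 (remaining 126 ft³)
109 ft³ → storage unit 3 (remaining 17 ft³)
26 ft³ → storage unit 4 (remaining 124 ft³)
97 ft³ → storage unit 4 (remaining 27 ft³)
14 ft³ → storage unit 3 (remaining 3 ft³)
45 ft³ → storage unit 5 (remaining 105 ft³)
79 ft³ → storage unit 5 (remaining 26 ft³)
97 ft³ → storage unit 6 (remaining 53 ft³)
44 ft³ → storage unit 6 (remaining 9 ft³)
89 ft³ → storage unit 7 (remaining 61 ft³)

7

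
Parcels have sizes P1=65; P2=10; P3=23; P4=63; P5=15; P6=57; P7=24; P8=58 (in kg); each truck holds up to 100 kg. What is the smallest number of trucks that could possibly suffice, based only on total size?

4 trucks

Total size = 65 + 10 + 23 + 63 + 15 + 57 + 24 + 58 = 315 kg.
⌈315 / 100⌉ = 4.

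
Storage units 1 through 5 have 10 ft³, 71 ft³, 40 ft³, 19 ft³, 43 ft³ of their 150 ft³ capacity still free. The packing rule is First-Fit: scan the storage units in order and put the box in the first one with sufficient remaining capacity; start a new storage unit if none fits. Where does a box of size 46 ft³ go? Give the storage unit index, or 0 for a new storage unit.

2

Storage units with room: storage unit 2 (71 ft³).
The first with room is storage unit 2.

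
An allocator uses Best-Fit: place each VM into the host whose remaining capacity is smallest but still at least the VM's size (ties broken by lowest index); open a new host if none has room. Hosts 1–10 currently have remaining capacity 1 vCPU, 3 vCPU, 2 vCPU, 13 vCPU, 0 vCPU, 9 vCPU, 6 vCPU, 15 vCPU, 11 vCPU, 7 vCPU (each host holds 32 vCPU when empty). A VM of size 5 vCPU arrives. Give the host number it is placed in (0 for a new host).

Hosts with room: host 4 (13 vCPU), host 6 (9 vCPU), host 7 (6 vCPU), host 8 (15 vCPU), host 9 (11 vCPU), host 10 (7 vCPU).
Tightest fit is host 7 with 6 vCPU free.

7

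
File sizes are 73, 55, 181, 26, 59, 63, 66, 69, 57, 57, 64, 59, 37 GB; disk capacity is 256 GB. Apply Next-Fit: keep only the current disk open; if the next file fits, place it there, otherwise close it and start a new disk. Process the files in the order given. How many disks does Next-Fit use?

73 GB → disk 1 (remaining 183 GB)
55 GB → disk 1 (remaining 128 GB)
181 GB → disk 2 (remaining 75 GB)
26 GB → disk 2 (remaining 49 GB)
59 GB → disk 3 (remaining 197 GB)
63 GB → disk 3 (remaining 134 GB)
66 GB → disk 3 (remaining 68 GB)
69 GB → disk 4 (remaining 187 GB)
57 GB → disk 4 (remaining 130 GB)
57 GB → disk 4 (remaining 73 GB)
64 GB → disk 4 (remaining 9 GB)
59 GB → disk 5 (remaining 197 GB)
37 GB → disk 5 (remaining 160 GB)
Final disks: [73,55] [181,26] [59,63,66] [69,57,57,64] [59,37].

5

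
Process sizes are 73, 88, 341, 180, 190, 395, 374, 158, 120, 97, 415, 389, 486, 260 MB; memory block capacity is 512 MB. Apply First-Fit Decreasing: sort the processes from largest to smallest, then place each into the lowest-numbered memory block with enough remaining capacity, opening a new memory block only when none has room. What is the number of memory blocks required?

8

Sorted descending: 486, 415, 395, 389, 374, 341, 260, 190, 180, 158, 120, 97, 88, 73.
486 MB → memory block 1 (remaining 26 MB)
415 MB → memory block 2 (remaining 97 MB)
395 MB → memory block 3 (remaining 117 MB)
389 MB → memory block 4 (remaining 123 MB)
374 MB → memory block 5 (remaining 138 MB)
341 MB → memory block 6 (remaining 171 MB)
260 MB → memory block 7 (remaining 252 MB)
190 MB → memory block 7 (remaining 62 MB)
180 MB → memory block 8 (remaining 332 MB)
158 MB → memory block 6 (remaining 13 MB)
120 MB → memory block 4 (remaining 3 MB)
97 MB → memory block 2 (remaining 0 MB)
88 MB → memory block 3 (remaining 29 MB)
73 MB → memory block 5 (remaining 65 MB)
Final memory blocks: [486] [415,97] [395,88] [389,120] [374,73] [341,158] [260,190] [180].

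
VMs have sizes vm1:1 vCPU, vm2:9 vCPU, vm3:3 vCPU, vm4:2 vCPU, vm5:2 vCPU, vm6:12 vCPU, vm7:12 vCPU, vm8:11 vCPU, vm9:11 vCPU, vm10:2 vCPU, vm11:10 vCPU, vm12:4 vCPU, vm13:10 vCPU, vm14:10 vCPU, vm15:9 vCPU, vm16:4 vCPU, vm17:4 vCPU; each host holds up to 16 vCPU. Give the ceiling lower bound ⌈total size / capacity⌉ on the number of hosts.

8 hosts

Total size = 1 + 9 + 3 + 2 + 2 + 12 + 12 + 11 + 11 + 2 + 10 + 4 + 10 + 10 + 9 + 4 + 4 = 116 vCPU.
⌈116 / 16⌉ = 8.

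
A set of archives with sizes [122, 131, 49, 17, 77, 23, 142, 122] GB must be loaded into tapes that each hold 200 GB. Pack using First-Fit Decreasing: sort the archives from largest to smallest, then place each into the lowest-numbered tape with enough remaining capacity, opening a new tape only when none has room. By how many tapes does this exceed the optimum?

0

First-Fit Decreasing: [142,49] [131,23,17] [122,77] [122] → 4 tapes.
Total size 683 GB; any packing needs at least ⌈683/200⌉ = 4 tapes.
So 4 is already optimal.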